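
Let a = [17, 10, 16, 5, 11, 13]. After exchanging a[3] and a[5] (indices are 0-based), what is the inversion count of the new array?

12

Positions 3 and 5 hold 5 and 13; after swapping, the array is [17, 10, 16, 13, 11, 5].
For each element, count later entries that are smaller:
17: 5
10: 1
16: 3
13: 2
11: 1
5: 0
Sum: 5 + 1 + 3 + 2 + 1 + 0 = 12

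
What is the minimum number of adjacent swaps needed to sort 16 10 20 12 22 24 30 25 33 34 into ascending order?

The minimum number of adjacent swaps to sort an array equals its inversion count, since every such swap removes exactly one inversion.
Count inversions — for each element, later elements that are smaller:
16: 10, 12 → 2
10: none → 0
20: 12 → 1
12: none → 0
22: none → 0
24: none → 0
30: 25 → 1
25: none → 0
33: none → 0
34: none → 0
Total inversions: 2 + 0 + 1 + 0 + 0 + 0 + 1 + 0 + 0 + 0 = 4

Adjacent swaps: 4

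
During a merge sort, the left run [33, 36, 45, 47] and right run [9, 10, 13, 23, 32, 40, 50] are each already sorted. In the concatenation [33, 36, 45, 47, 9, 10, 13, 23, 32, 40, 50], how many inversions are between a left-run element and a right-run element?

Take each right-half value and tally the left-half values above it:
r = 9: 33, 36, 45, 47 → 4
r = 10: 33, 36, 45, 47 → 4
r = 13: 33, 36, 45, 47 → 4
r = 23: 33, 36, 45, 47 → 4
r = 32: 33, 36, 45, 47 → 4
r = 40: 45, 47 → 2
r = 50: none → 0
Cross-inversions: 4 + 4 + 4 + 4 + 4 + 2 + 0 = 22

22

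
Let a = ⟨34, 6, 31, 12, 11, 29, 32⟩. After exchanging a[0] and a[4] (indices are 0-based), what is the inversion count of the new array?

Positions 0 and 4 hold 34 and 11; after swapping, the array is [11, 6, 31, 12, 34, 29, 32].
Element-by-element contributions:
11: 1
6: 0
31: 2
12: 0
34: 2
29: 0
32: 0
Sum: 1 + 0 + 2 + 0 + 2 + 0 + 0 = 5

Inversions: 5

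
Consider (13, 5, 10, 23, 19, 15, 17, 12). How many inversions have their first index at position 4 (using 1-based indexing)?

4

The element at index 4 is 23.
Elements after it: 19, 15, 17, 12
Those smaller than 23: 19, 15, 17, 12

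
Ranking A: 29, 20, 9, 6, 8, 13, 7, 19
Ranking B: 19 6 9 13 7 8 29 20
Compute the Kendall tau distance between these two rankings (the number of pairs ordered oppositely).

Assign each item its position (1..8) in the first ordering, then rewrite the second ordering as that position sequence:
positions: 29→1, 20→2, 9→3, 6→4, 8→5, 13→6, 7→7, 19→8
second ordering as positions: [8, 4, 3, 6, 7, 5, 1, 2]
Discordant pairs = inversions in this position sequence.
8: 4, 3, 6, 7, 5, 1, 2 → 7
4: 3, 1, 2 → 3
3: 1, 2 → 2
6: 5, 1, 2 → 3
7: 5, 1, 2 → 3
5: 1, 2 → 2
1: 0
2: 0
Total: 7 + 3 + 2 + 3 + 3 + 2 + 0 + 0 = 20

20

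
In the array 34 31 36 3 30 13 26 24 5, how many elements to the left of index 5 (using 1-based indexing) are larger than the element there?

3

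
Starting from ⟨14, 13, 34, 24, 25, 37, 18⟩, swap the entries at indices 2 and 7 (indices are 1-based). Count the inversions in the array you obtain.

Positions 2 and 7 hold 13 and 18; after swapping, the array is [14, 18, 34, 24, 25, 37, 13].
Element-by-element contributions:
14: 1
18: 1
34: 3
24: 1
25: 1
37: 1
13: 0
Sum: 1 + 1 + 3 + 1 + 1 + 1 + 0 = 8

8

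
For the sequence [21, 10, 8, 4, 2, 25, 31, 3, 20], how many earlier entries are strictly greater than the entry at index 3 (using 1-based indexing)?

2

The element at index 3 is 8.
Elements before it: 21, 10
Those larger than 8: 21, 10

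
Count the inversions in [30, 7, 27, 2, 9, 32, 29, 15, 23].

For each element, count later entries that are smaller:
30 → 7, 27, 2, 9, 29, 15, 23 → 7
7 → 2 → 1
27 → 2, 9, 15, 23 → 4
2 → none → 0
9 → none → 0
32 → 29, 15, 23 → 3
29 → 15, 23 → 2
15 → none → 0
23 → none → 0
Sum: 7 + 1 + 4 + 0 + 0 + 3 + 2 + 0 + 0 = 17

There are 17 inversions.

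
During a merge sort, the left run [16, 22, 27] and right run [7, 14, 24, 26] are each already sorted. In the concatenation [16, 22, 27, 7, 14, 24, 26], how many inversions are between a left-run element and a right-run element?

Count, for every r in R, how many entries of L exceed r:
r = 7: 16, 22, 27 → 3
r = 14: 16, 22, 27 → 3
r = 24: 27 → 1
r = 26: 27 → 1
Cross-inversions: 3 + 3 + 1 + 1 = 8

8 cross-inversions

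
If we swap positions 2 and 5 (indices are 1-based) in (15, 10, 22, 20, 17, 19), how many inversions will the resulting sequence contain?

7 inversions

Positions 2 and 5 hold 10 and 17; after swapping, the array is [15, 17, 22, 20, 10, 19].
Count, for each position, how many later elements it exceeds:
15: 1
17: 1
22: 3
20: 2
10: 0
19: 0
Sum: 1 + 1 + 3 + 2 + 0 + 0 = 7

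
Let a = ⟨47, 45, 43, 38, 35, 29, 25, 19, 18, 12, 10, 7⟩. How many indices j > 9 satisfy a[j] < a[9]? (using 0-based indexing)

2

The element at index 9 is 12.
Elements after it: 10, 7
Those smaller than 12: 10, 7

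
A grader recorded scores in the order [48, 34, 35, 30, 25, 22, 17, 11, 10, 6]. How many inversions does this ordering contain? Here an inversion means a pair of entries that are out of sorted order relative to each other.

44 inversions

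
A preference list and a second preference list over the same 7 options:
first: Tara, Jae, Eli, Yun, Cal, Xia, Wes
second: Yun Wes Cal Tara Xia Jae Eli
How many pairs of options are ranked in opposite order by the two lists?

13

Assign each item its position (1..7) in the first ordering, then rewrite the second ordering as that position sequence:
positions: Tara→1, Jae→2, Eli→3, Yun→4, Cal→5, Xia→6, Wes→7
second ordering as positions: [4, 7, 5, 1, 6, 2, 3]
Discordant pairs = inversions in this position sequence.
4: 1, 2, 3 → 3
7: 5, 1, 6, 2, 3 → 5
5: 1, 2, 3 → 3
1: 0
6: 2, 3 → 2
2: 0
3: 0
Total: 3 + 5 + 3 + 0 + 2 + 0 + 0 = 13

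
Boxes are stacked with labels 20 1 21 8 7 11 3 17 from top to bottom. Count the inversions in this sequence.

15 inversions

Sweep left to right; for each value list the smaller values that follow it:
20 → 1, 8, 7, 11, 3, 17 → 6
1 → none → 0
21 → 8, 7, 11, 3, 17 → 5
8 → 7, 3 → 2
7 → 3 → 1
11 → 3 → 1
3 → none → 0
17 → none → 0
Sum: 6 + 0 + 5 + 2 + 1 + 1 + 0 + 0 = 15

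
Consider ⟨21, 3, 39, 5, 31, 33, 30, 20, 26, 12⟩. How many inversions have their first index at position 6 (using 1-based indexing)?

4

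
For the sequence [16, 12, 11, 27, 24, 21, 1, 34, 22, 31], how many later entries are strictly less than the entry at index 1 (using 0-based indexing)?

2 such elements

The element at index 1 is 12.
Elements after it: 11, 27, 24, 21, 1, 34, 22, 31
Those smaller than 12: 11, 1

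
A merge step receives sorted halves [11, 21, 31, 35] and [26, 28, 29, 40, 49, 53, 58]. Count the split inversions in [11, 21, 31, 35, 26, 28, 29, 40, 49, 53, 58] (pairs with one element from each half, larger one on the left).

6 cross-inversions

Count, for every r in R, how many entries of L exceed r:
r = 26: 31, 35 → 2
r = 28: 31, 35 → 2
r = 29: 31, 35 → 2
r = 40: none → 0
r = 49: none → 0
r = 53: none → 0
r = 58: none → 0
Cross-inversions: 2 + 2 + 2 + 0 + 0 + 0 + 0 = 6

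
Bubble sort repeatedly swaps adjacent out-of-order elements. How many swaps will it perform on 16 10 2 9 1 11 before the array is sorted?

10 adjacent swaps

Each adjacent swap fixes exactly one inversion, so the minimum swap count equals the number of inversions.
Count inversions — for each element, later elements that are smaller:
16: 10, 2, 9, 1, 11 → 5
10: 2, 9, 1 → 3
2: 1 → 1
9: 1 → 1
1: none → 0
11: none → 0
Total inversions: 5 + 3 + 1 + 1 + 0 + 0 = 10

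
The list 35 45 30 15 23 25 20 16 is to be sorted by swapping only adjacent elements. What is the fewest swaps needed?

Adjacent swaps: 22

Each adjacent swap fixes exactly one inversion, so the minimum swap count equals the number of inversions.
Count inversions — for each element, later elements that are smaller:
35: 30, 15, 23, 25, 20, 16 → 6
45: 30, 15, 23, 25, 20, 16 → 6
30: 15, 23, 25, 20, 16 → 5
15: none → 0
23: 20, 16 → 2
25: 20, 16 → 2
20: 16 → 1
16: none → 0
Total inversions: 6 + 6 + 5 + 0 + 2 + 2 + 1 + 0 = 22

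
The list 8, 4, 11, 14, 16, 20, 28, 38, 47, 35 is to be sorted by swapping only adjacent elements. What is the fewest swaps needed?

3 adjacent swaps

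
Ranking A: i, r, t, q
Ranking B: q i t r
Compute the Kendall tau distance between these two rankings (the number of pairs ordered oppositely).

Assign each item its position (1..4) in the first ordering, then rewrite the second ordering as that position sequence:
positions: i→1, r→2, t→3, q→4
second ordering as positions: [4, 1, 3, 2]
Discordant pairs = inversions in this position sequence.
4: 1, 3, 2 → 3
1: 0
3: 2 → 1
2: 0
Total: 3 + 0 + 1 + 0 = 4

4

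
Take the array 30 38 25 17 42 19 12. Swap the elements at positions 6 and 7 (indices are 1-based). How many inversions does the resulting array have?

There are 14 inversions.

Positions 6 and 7 hold 19 and 12; after swapping, the array is [30, 38, 25, 17, 42, 12, 19].
Sweep left to right; for each value list the smaller values that follow it:
30 → 25, 17, 12, 19 → 4
38 → 25, 17, 12, 19 → 4
25 → 17, 12, 19 → 3
17 → 12 → 1
42 → 12, 19 → 2
12 → none → 0
19 → none → 0
Sum: 4 + 4 + 3 + 1 + 2 + 0 + 0 = 14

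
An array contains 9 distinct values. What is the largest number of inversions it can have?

36

A reversed (strictly descending) arrangement makes every pair an inversion, giving C(9, 2) inversions.
C(9, 2) = 9·8/2 = 36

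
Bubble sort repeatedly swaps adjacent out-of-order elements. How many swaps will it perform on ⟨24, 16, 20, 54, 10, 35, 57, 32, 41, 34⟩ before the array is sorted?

16

Each adjacent swap fixes exactly one inversion, so the minimum swap count equals the number of inversions.
Count inversions — for each element, later elements that are smaller:
24: 16, 20, 10 → 3
16: 10 → 1
20: 10 → 1
54: 10, 35, 32, 41, 34 → 5
10: none → 0
35: 32, 34 → 2
57: 32, 41, 34 → 3
32: none → 0
41: 34 → 1
34: none → 0
Total inversions: 3 + 1 + 1 + 5 + 0 + 2 + 3 + 0 + 1 + 0 = 16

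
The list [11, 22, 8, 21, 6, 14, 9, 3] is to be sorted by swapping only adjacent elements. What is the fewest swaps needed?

20

Minimum adjacent swaps = number of inversions (each swap of adjacent out-of-order elements removes one inversion and no swap can remove more).
Count inversions — for each element, later elements that are smaller:
11: 8, 6, 9, 3 → 4
22: 8, 21, 6, 14, 9, 3 → 6
8: 6, 3 → 2
21: 6, 14, 9, 3 → 4
6: 3 → 1
14: 9, 3 → 2
9: 3 → 1
3: none → 0
Total inversions: 4 + 6 + 2 + 4 + 1 + 2 + 1 + 0 = 20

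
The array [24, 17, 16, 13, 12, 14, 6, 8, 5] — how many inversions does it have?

33 out-of-order pairs

Sweep left to right; for each value list the smaller values that follow it:
24: 8
17: 7
16: 6
13: 4
12: 3
14: 3
6: 1
8: 1
5: 0
Sum: 8 + 7 + 6 + 4 + 3 + 3 + 1 + 1 + 0 = 33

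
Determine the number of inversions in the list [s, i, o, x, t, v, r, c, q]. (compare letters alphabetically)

Element-by-element contributions:
s: 5
i: 1
o: 1
x: 5
t: 3
v: 3
r: 2
c: 0
q: 0
Sum: 5 + 1 + 1 + 5 + 3 + 3 + 2 + 0 + 0 = 20

20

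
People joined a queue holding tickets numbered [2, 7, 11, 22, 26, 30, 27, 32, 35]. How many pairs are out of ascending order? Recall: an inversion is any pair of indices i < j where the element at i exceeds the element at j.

1

For each element, count later entries that are smaller:
2 → none → 0
7 → none → 0
11 → none → 0
22 → none → 0
26 → none → 0
30 → 27 → 1
27 → none → 0
32 → none → 0
35 → none → 0
Sum: 0 + 0 + 0 + 0 + 0 + 1 + 0 + 0 + 0 = 1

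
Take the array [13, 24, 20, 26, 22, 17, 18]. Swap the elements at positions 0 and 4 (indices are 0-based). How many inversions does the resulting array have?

Positions 0 and 4 hold 13 and 22; after swapping, the array is [22, 24, 20, 26, 13, 17, 18].
For each element, count later entries that are smaller:
22 → 20, 13, 17, 18 → 4
24 → 20, 13, 17, 18 → 4
20 → 13, 17, 18 → 3
26 → 13, 17, 18 → 3
13 → none → 0
17 → none → 0
18 → none → 0
Sum: 4 + 4 + 3 + 3 + 0 + 0 + 0 = 14

14 inversions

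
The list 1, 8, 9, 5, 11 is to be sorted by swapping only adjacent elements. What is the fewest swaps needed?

Each adjacent swap fixes exactly one inversion, so the minimum swap count equals the number of inversions.
Count inversions — for each element, later elements that are smaller:
1: none → 0
8: 5 → 1
9: 5 → 1
5: none → 0
11: none → 0
Total inversions: 0 + 1 + 1 + 0 + 0 = 2

There are 2 swaps.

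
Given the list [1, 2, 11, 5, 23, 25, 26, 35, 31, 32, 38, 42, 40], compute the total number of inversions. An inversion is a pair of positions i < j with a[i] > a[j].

For each element, count later entries that are smaller:
1 → none → 0
2 → none → 0
11 → 5 → 1
5 → none → 0
23 → none → 0
25 → none → 0
26 → none → 0
35 → 31, 32 → 2
31 → none → 0
32 → none → 0
38 → none → 0
42 → 40 → 1
40 → none → 0
Sum: 0 + 0 + 1 + 0 + 0 + 0 + 0 + 2 + 0 + 0 + 0 + 1 + 0 = 4

4 out-of-order pairs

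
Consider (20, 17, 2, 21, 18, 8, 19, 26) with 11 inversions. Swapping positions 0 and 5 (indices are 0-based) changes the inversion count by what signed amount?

-5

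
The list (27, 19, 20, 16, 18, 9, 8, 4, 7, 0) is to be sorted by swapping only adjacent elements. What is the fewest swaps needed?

There are 42 swaps.

The minimum number of adjacent swaps to sort an array equals its inversion count, since every such swap removes exactly one inversion.
Count inversions — for each element, later elements that are smaller:
27: 19, 20, 16, 18, 9, 8, 4, 7, 0 → 9
19: 16, 18, 9, 8, 4, 7, 0 → 7
20: 16, 18, 9, 8, 4, 7, 0 → 7
16: 9, 8, 4, 7, 0 → 5
18: 9, 8, 4, 7, 0 → 5
9: 8, 4, 7, 0 → 4
8: 4, 7, 0 → 3
4: 0 → 1
7: 0 → 1
0: none → 0
Total inversions: 9 + 7 + 7 + 5 + 5 + 4 + 3 + 1 + 1 + 0 = 42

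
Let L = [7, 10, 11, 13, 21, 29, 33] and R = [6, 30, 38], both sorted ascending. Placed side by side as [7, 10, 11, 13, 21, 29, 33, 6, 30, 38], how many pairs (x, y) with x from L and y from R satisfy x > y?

For each element r of the right run, count left-run elements greater than r:
r = 6: 7, 10, 11, 13, 21, 29, 33 → 7
r = 30: 33 → 1
r = 38: none → 0
Cross-inversions: 7 + 1 + 0 = 8

8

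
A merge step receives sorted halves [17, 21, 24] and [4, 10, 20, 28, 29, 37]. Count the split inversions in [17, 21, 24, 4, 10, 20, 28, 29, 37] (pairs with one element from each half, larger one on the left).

Count, for every r in R, how many entries of L exceed r:
r = 4: 17, 21, 24 → 3
r = 10: 17, 21, 24 → 3
r = 20: 21, 24 → 2
r = 28: none → 0
r = 29: none → 0
r = 37: none → 0
Cross-inversions: 3 + 3 + 2 + 0 + 0 + 0 = 8

8 cross-inversions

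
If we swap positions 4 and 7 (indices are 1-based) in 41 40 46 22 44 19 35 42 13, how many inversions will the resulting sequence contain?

Positions 4 and 7 hold 22 and 35; after swapping, the array is [41, 40, 46, 35, 44, 19, 22, 42, 13].
Element-by-element contributions:
41 → 40, 35, 19, 22, 13 → 5
40 → 35, 19, 22, 13 → 4
46 → 35, 44, 19, 22, 42, 13 → 6
35 → 19, 22, 13 → 3
44 → 19, 22, 42, 13 → 4
19 → 13 → 1
22 → 13 → 1
42 → 13 → 1
13 → none → 0
Sum: 5 + 4 + 6 + 3 + 4 + 1 + 1 + 1 + 0 = 25

25 inversions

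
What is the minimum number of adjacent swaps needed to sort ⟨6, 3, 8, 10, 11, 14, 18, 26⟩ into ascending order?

Each adjacent swap fixes exactly one inversion, so the minimum swap count equals the number of inversions.
Count inversions — for each element, later elements that are smaller:
6: 3 → 1
3: none → 0
8: none → 0
10: none → 0
11: none → 0
14: none → 0
18: none → 0
26: none → 0
Total inversions: 1 + 0 + 0 + 0 + 0 + 0 + 0 + 0 = 1

There is 1 swap.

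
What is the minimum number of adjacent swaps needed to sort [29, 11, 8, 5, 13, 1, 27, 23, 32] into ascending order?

15

The minimum number of adjacent swaps to sort an array equals its inversion count, since every such swap removes exactly one inversion.
Count inversions — for each element, later elements that are smaller:
29: 11, 8, 5, 13, 1, 27, 23 → 7
11: 8, 5, 1 → 3
8: 5, 1 → 2
5: 1 → 1
13: 1 → 1
1: none → 0
27: 23 → 1
23: none → 0
32: none → 0
Total inversions: 7 + 3 + 2 + 1 + 1 + 0 + 1 + 0 + 0 = 15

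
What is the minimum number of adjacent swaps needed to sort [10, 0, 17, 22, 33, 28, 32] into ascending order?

3 adjacent swaps

The minimum number of adjacent swaps to sort an array equals its inversion count, since every such swap removes exactly one inversion.
Count inversions — for each element, later elements that are smaller:
10: 0 → 1
0: none → 0
17: none → 0
22: none → 0
33: 28, 32 → 2
28: none → 0
32: none → 0
Total inversions: 1 + 0 + 0 + 0 + 2 + 0 + 0 = 3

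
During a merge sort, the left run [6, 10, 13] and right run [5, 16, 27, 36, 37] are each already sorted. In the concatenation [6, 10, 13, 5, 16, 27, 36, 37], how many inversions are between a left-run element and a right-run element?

Split inversions: 3

For each element r of the right run, count left-run elements greater than r:
r = 5: 6, 10, 13 → 3
r = 16: none → 0
r = 27: none → 0
r = 36: none → 0
r = 37: none → 0
Cross-inversions: 3 + 0 + 0 + 0 + 0 = 3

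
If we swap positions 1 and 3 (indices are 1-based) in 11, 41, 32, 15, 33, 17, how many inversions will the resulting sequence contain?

8

Positions 1 and 3 hold 11 and 32; after swapping, the array is [32, 41, 11, 15, 33, 17].
Count, for each position, how many later elements it exceeds:
32 → 11, 15, 17 → 3
41 → 11, 15, 33, 17 → 4
11 → none → 0
15 → none → 0
33 → 17 → 1
17 → none → 0
Sum: 3 + 4 + 0 + 0 + 1 + 0 = 8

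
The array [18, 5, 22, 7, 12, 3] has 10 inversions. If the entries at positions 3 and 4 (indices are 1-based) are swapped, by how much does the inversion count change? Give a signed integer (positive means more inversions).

-1

Positions 3 and 4 hold 22 and 7; after swapping, the array is [18, 5, 7, 22, 12, 3].
Element-by-element contributions:
18 → 5, 7, 12, 3 → 4
5 → 3 → 1
7 → 3 → 1
22 → 12, 3 → 2
12 → 3 → 1
3 → none → 0
Sum: 4 + 1 + 1 + 2 + 1 + 0 = 9
Change: 9 − 10 = -1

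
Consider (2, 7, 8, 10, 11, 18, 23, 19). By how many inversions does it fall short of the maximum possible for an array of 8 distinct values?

27 inversions short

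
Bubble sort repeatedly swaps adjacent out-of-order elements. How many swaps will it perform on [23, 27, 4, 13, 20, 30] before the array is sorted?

6

The minimum number of adjacent swaps to sort an array equals its inversion count, since every such swap removes exactly one inversion.
Count inversions — for each element, later elements that are smaller:
23: 4, 13, 20 → 3
27: 4, 13, 20 → 3
4: none → 0
13: none → 0
20: none → 0
30: none → 0
Total inversions: 3 + 3 + 0 + 0 + 0 + 0 = 6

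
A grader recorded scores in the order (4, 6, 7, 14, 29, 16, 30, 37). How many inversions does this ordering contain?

For each element, count later entries that are smaller:
4 → none → 0
6 → none → 0
7 → none → 0
14 → none → 0
29 → 16 → 1
16 → none → 0
30 → none → 0
37 → none → 0
Sum: 0 + 0 + 0 + 0 + 1 + 0 + 0 + 0 = 1

1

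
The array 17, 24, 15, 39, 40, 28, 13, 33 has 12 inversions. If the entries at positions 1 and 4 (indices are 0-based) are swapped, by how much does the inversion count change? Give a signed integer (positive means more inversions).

Positions 1 and 4 hold 24 and 40; after swapping, the array is [17, 40, 15, 39, 24, 28, 13, 33].
Sweep left to right; for each value list the smaller values that follow it:
17 → 15, 13 → 2
40 → 15, 39, 24, 28, 13, 33 → 6
15 → 13 → 1
39 → 24, 28, 13, 33 → 4
24 → 13 → 1
28 → 13 → 1
13 → none → 0
33 → none → 0
Sum: 2 + 6 + 1 + 4 + 1 + 1 + 0 + 0 = 15
Change: 15 − 12 = +3

+3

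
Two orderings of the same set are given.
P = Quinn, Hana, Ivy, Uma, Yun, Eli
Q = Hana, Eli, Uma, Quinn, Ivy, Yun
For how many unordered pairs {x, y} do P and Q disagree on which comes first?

7 disagreeing pairs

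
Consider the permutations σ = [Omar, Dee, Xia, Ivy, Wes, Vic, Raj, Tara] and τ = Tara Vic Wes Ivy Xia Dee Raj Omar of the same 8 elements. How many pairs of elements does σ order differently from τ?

Assign each item its position (1..8) in the first ordering, then rewrite the second ordering as that position sequence:
positions: Omar→1, Dee→2, Xia→3, Ivy→4, Wes→5, Vic→6, Raj→7, Tara→8
second ordering as positions: [8, 6, 5, 4, 3, 2, 7, 1]
Discordant pairs = inversions in this position sequence.
8: 6, 5, 4, 3, 2, 7, 1 → 7
6: 5, 4, 3, 2, 1 → 5
5: 4, 3, 2, 1 → 4
4: 3, 2, 1 → 3
3: 2, 1 → 2
2: 1 → 1
7: 1 → 1
1: 0
Total: 7 + 5 + 4 + 3 + 2 + 1 + 1 + 0 = 23

23 discordant pairs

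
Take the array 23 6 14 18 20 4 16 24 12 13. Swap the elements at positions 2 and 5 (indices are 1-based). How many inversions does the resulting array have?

29 inversions

Positions 2 and 5 hold 6 and 20; after swapping, the array is [23, 20, 14, 18, 6, 4, 16, 24, 12, 13].
Element-by-element contributions:
23 → 20, 14, 18, 6, 4, 16, 12, 13 → 8
20 → 14, 18, 6, 4, 16, 12, 13 → 7
14 → 6, 4, 12, 13 → 4
18 → 6, 4, 16, 12, 13 → 5
6 → 4 → 1
4 → none → 0
16 → 12, 13 → 2
24 → 12, 13 → 2
12 → none → 0
13 → none → 0
Sum: 8 + 7 + 4 + 5 + 1 + 0 + 2 + 2 + 0 + 0 = 29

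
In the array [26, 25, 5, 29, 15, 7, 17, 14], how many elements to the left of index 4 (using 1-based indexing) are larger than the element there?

The element at index 4 is 29.
Elements before it: 26, 25, 5
None of them are larger than 29.

0 such elements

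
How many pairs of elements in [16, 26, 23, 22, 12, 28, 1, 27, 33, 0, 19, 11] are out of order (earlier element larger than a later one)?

Sweep left to right; for each value list the smaller values that follow it:
16 → 12, 1, 0, 11 → 4
26 → 23, 22, 12, 1, 0, 19, 11 → 7
23 → 22, 12, 1, 0, 19, 11 → 6
22 → 12, 1, 0, 19, 11 → 5
12 → 1, 0, 11 → 3
28 → 1, 27, 0, 19, 11 → 5
1 → 0 → 1
27 → 0, 19, 11 → 3
33 → 0, 19, 11 → 3
0 → none → 0
19 → 11 → 1
11 → none → 0
Sum: 4 + 7 + 6 + 5 + 3 + 5 + 1 + 3 + 3 + 0 + 1 + 0 = 38

There are 38 out-of-order pairs.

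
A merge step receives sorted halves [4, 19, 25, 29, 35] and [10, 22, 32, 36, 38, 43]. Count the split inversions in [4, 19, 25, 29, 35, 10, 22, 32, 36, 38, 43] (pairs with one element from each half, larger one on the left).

8 split inversions

For each element r of the right run, count left-run elements greater than r:
r = 10: 19, 25, 29, 35 → 4
r = 22: 25, 29, 35 → 3
r = 32: 35 → 1
r = 36: none → 0
r = 38: none → 0
r = 43: none → 0
Cross-inversions: 4 + 3 + 1 + 0 + 0 + 0 = 8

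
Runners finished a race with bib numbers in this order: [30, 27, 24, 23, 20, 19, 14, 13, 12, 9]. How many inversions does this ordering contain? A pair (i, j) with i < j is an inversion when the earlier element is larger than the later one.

There are 45 inversions.

Sweep left to right; for each value list the smaller values that follow it:
30: 9
27: 8
24: 7
23: 6
20: 5
19: 4
14: 3
13: 2
12: 1
9: 0
Sum: 9 + 8 + 7 + 6 + 5 + 4 + 3 + 2 + 1 + 0 = 45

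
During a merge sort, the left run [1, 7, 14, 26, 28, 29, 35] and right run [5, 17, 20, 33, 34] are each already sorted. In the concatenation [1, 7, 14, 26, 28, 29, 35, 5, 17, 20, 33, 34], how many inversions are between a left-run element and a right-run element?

There are 16 split inversions.

Count, for every r in R, how many entries of L exceed r:
r = 5: 7, 14, 26, 28, 29, 35 → 6
r = 17: 26, 28, 29, 35 → 4
r = 20: 26, 28, 29, 35 → 4
r = 33: 35 → 1
r = 34: 35 → 1
Cross-inversions: 6 + 4 + 4 + 1 + 1 = 16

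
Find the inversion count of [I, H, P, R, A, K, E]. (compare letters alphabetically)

Listing every pair i<j with a[i]>a[j] (using 1-based positions):
(1,2): I > H
(1,5): I > A
(1,7): I > E
(2,5): H > A
(2,7): H > E
(3,5): P > A
(3,6): P > K
(3,7): P > E
(4,5): R > A
(4,6): R > K
(4,7): R > E
(6,7): K > E
That's 12 pairs.

12 inversions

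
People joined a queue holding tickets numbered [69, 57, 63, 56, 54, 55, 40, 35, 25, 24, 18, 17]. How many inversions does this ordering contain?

For each element, count later entries that are smaller:
69 → 57, 63, 56, 54, 55, 40, 35, 25, 24, 18, 17 → 11
57 → 56, 54, 55, 40, 35, 25, 24, 18, 17 → 9
63 → 56, 54, 55, 40, 35, 25, 24, 18, 17 → 9
56 → 54, 55, 40, 35, 25, 24, 18, 17 → 8
54 → 40, 35, 25, 24, 18, 17 → 6
55 → 40, 35, 25, 24, 18, 17 → 6
40 → 35, 25, 24, 18, 17 → 5
35 → 25, 24, 18, 17 → 4
25 → 24, 18, 17 → 3
24 → 18, 17 → 2
18 → 17 → 1
17 → none → 0
Sum: 11 + 9 + 9 + 8 + 6 + 6 + 5 + 4 + 3 + 2 + 1 + 0 = 64

64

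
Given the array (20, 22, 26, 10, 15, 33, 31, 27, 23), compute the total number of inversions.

13 inversions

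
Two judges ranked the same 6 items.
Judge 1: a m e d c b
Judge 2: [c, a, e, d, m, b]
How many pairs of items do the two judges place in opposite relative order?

Assign each item its position (1..6) in the first ordering, then rewrite the second ordering as that position sequence:
positions: a→1, m→2, e→3, d→4, c→5, b→6
second ordering as positions: [5, 1, 3, 4, 2, 6]
Discordant pairs = inversions in this position sequence.
5: 1, 3, 4, 2 → 4
1: 0
3: 2 → 1
4: 2 → 1
2: 0
6: 0
Total: 4 + 0 + 1 + 1 + 0 + 0 = 6

6 discordant pairs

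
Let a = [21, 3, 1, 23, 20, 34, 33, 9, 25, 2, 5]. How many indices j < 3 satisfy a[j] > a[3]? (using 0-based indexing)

0

The element at index 3 is 23.
Elements before it: 21, 3, 1
None of them are larger than 23.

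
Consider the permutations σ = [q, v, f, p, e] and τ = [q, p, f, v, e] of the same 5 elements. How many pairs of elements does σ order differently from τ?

There are 3 discordant pairs.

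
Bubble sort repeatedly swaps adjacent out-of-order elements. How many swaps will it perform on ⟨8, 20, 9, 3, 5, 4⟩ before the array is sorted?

11 adjacent swaps

The minimum number of adjacent swaps to sort an array equals its inversion count, since every such swap removes exactly one inversion.
Count inversions — for each element, later elements that are smaller:
8: 3, 5, 4 → 3
20: 9, 3, 5, 4 → 4
9: 3, 5, 4 → 3
3: none → 0
5: 4 → 1
4: none → 0
Total inversions: 3 + 4 + 3 + 0 + 1 + 0 = 11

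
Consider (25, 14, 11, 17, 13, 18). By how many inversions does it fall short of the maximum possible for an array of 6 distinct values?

7 inversions short

Maximum inversions for 6 distinct elements is C(6, 2) = 6·5/2 = 15.
Current inversions — for each element, count later smaller elements:
25: 5
14: 2
11: 0
17: 1
13: 0
18: 0
Current total: 5 + 2 + 0 + 1 + 0 + 0 = 8
Shortfall: 15 − 8 = 7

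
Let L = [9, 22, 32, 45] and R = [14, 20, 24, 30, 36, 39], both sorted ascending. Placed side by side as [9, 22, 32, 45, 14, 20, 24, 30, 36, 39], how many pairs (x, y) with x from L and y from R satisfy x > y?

12 cross-inversions

For each element r of the right run, count left-run elements greater than r:
r = 14: 22, 32, 45 → 3
r = 20: 22, 32, 45 → 3
r = 24: 32, 45 → 2
r = 30: 32, 45 → 2
r = 36: 45 → 1
r = 39: 45 → 1
Cross-inversions: 3 + 3 + 2 + 2 + 1 + 1 = 12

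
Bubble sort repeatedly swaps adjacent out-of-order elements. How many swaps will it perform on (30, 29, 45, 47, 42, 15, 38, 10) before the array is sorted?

18 swaps

Minimum adjacent swaps = number of inversions (each swap of adjacent out-of-order elements removes one inversion and no swap can remove more).
Count inversions — for each element, later elements that are smaller:
30: 29, 15, 10 → 3
29: 15, 10 → 2
45: 42, 15, 38, 10 → 4
47: 42, 15, 38, 10 → 4
42: 15, 38, 10 → 3
15: 10 → 1
38: 10 → 1
10: none → 0
Total inversions: 3 + 2 + 4 + 4 + 3 + 1 + 1 + 0 = 18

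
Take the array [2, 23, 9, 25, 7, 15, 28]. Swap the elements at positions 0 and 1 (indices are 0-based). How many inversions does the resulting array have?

Positions 0 and 1 hold 2 and 23; after swapping, the array is [23, 2, 9, 25, 7, 15, 28].
Element-by-element contributions:
23: 4
2: 0
9: 1
25: 2
7: 0
15: 0
28: 0
Sum: 4 + 0 + 1 + 2 + 0 + 0 + 0 = 7

7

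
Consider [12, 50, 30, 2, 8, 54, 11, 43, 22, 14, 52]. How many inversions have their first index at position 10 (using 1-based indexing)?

The element at index 10 is 14.
Elements after it: 52
None of them are smaller than 14.

0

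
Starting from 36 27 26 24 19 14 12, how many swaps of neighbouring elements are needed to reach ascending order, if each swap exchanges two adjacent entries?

Swaps: 21

Minimum adjacent swaps = number of inversions (each swap of adjacent out-of-order elements removes one inversion and no swap can remove more).
Count inversions — for each element, later elements that are smaller:
36: 27, 26, 24, 19, 14, 12 → 6
27: 26, 24, 19, 14, 12 → 5
26: 24, 19, 14, 12 → 4
24: 19, 14, 12 → 3
19: 14, 12 → 2
14: 12 → 1
12: none → 0
Total inversions: 6 + 5 + 4 + 3 + 2 + 1 + 0 = 21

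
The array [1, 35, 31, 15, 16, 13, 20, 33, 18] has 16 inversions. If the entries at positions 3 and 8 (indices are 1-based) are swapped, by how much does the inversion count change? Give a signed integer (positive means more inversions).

Positions 3 and 8 hold 31 and 33; after swapping, the array is [1, 35, 33, 15, 16, 13, 20, 31, 18].
For each element, count later entries that are smaller:
1: 0
35: 7
33: 6
15: 1
16: 1
13: 0
20: 1
31: 1
18: 0
Sum: 0 + 7 + 6 + 1 + 1 + 0 + 1 + 1 + 0 = 17
Change: 17 − 16 = +1

+1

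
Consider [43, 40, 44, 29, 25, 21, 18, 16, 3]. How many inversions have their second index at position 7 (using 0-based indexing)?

7 such elements

The element at index 7 is 16.
Elements before it: 43, 40, 44, 29, 25, 21, 18
Those larger than 16: 43, 40, 44, 29, 25, 21, 18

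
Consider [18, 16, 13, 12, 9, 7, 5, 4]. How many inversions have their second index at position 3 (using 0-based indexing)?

3

The element at index 3 is 12.
Elements before it: 18, 16, 13
Those larger than 12: 18, 16, 13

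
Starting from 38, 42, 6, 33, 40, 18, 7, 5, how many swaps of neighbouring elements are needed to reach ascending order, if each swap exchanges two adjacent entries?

Minimum adjacent swaps = number of inversions (each swap of adjacent out-of-order elements removes one inversion and no swap can remove more).
Count inversions — for each element, later elements that are smaller:
38: 6, 33, 18, 7, 5 → 5
42: 6, 33, 40, 18, 7, 5 → 6
6: 5 → 1
33: 18, 7, 5 → 3
40: 18, 7, 5 → 3
18: 7, 5 → 2
7: 5 → 1
5: none → 0
Total inversions: 5 + 6 + 1 + 3 + 3 + 2 + 1 + 0 = 21

Swaps: 21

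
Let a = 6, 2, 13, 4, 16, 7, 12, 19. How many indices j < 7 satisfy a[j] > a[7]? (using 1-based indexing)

The element at index 7 is 12.
Elements before it: 6, 2, 13, 4, 16, 7
Those larger than 12: 13, 16

2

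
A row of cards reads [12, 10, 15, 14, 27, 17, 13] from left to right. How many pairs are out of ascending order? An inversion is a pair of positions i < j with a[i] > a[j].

Inversion pairs (indices are 0-based):
(0,1): 12 > 10
(2,3): 15 > 14
(2,6): 15 > 13
(3,6): 14 > 13
(4,5): 27 > 17
(4,6): 27 > 13
(5,6): 17 > 13
That's 7 pairs.

7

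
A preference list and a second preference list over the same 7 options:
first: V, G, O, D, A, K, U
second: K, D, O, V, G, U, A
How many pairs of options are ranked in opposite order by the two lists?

Assign each item its position (1..7) in the first ordering, then rewrite the second ordering as that position sequence:
positions: V→1, G→2, O→3, D→4, A→5, K→6, U→7
second ordering as positions: [6, 4, 3, 1, 2, 7, 5]
Discordant pairs = inversions in this position sequence.
6: 4, 3, 1, 2, 5 → 5
4: 3, 1, 2 → 3
3: 1, 2 → 2
1: 0
2: 0
7: 5 → 1
5: 0
Total: 5 + 3 + 2 + 0 + 0 + 1 + 0 = 11

11 pairs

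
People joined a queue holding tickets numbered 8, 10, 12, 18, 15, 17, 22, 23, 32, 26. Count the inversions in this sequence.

Sweep left to right; for each value list the smaller values that follow it:
8 → none → 0
10 → none → 0
12 → none → 0
18 → 15, 17 → 2
15 → none → 0
17 → none → 0
22 → none → 0
23 → none → 0
32 → 26 → 1
26 → none → 0
Sum: 0 + 0 + 0 + 2 + 0 + 0 + 0 + 0 + 1 + 0 = 3

Inversions: 3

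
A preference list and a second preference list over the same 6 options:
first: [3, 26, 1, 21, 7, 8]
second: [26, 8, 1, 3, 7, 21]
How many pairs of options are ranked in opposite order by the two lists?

There are 7 pairs.

Assign each item its position (1..6) in the first ordering, then rewrite the second ordering as that position sequence:
positions: 3→1, 26→2, 1→3, 21→4, 7→5, 8→6
second ordering as positions: [2, 6, 3, 1, 5, 4]
Discordant pairs = inversions in this position sequence.
2: 1 → 1
6: 3, 1, 5, 4 → 4
3: 1 → 1
1: 0
5: 4 → 1
4: 0
Total: 1 + 4 + 1 + 0 + 1 + 0 = 7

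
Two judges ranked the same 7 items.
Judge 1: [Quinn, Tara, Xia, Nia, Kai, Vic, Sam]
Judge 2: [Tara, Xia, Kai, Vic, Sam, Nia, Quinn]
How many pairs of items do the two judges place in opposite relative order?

Assign each item its position (1..7) in the first ordering, then rewrite the second ordering as that position sequence:
positions: Quinn→1, Tara→2, Xia→3, Nia→4, Kai→5, Vic→6, Sam→7
second ordering as positions: [2, 3, 5, 6, 7, 4, 1]
Discordant pairs = inversions in this position sequence.
2: 1 → 1
3: 1 → 1
5: 4, 1 → 2
6: 4, 1 → 2
7: 4, 1 → 2
4: 1 → 1
1: 0
Total: 1 + 1 + 2 + 2 + 2 + 1 + 0 = 9

9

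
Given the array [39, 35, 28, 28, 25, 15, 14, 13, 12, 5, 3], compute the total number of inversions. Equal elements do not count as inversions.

Sweep left to right; for each value list the smaller values that follow it:
39 → 35, 28, 28, 25, 15, 14, 13, 12, 5, 3 → 10
35 → 28, 28, 25, 15, 14, 13, 12, 5, 3 → 9
28 → 25, 15, 14, 13, 12, 5, 3 → 7
28 → 25, 15, 14, 13, 12, 5, 3 → 7
25 → 15, 14, 13, 12, 5, 3 → 6
15 → 14, 13, 12, 5, 3 → 5
14 → 13, 12, 5, 3 → 4
13 → 12, 5, 3 → 3
12 → 5, 3 → 2
5 → 3 → 1
3 → none → 0
Sum: 10 + 9 + 7 + 7 + 6 + 5 + 4 + 3 + 2 + 1 + 0 = 54

54 out-of-order pairs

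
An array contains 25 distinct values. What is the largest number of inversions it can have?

A reversed (strictly descending) arrangement makes every pair an inversion, giving C(25, 2) inversions.
C(25, 2) = 25·24/2 = 300

300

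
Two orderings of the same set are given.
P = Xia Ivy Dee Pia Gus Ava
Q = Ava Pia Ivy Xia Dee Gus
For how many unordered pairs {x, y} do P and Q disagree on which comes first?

9 disagreeing pairs

Assign each item its position (1..6) in the first ordering, then rewrite the second ordering as that position sequence:
positions: Xia→1, Ivy→2, Dee→3, Pia→4, Gus→5, Ava→6
second ordering as positions: [6, 4, 2, 1, 3, 5]
Discordant pairs = inversions in this position sequence.
6: 4, 2, 1, 3, 5 → 5
4: 2, 1, 3 → 3
2: 1 → 1
1: 0
3: 0
5: 0
Total: 5 + 3 + 1 + 0 + 0 + 0 = 9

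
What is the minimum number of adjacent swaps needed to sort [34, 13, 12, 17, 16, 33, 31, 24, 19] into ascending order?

Minimum adjacent swaps = number of inversions (each swap of adjacent out-of-order elements removes one inversion and no swap can remove more).
Count inversions — for each element, later elements that are smaller:
34: 13, 12, 17, 16, 33, 31, 24, 19 → 8
13: 12 → 1
12: none → 0
17: 16 → 1
16: none → 0
33: 31, 24, 19 → 3
31: 24, 19 → 2
24: 19 → 1
19: none → 0
Total inversions: 8 + 1 + 0 + 1 + 0 + 3 + 2 + 1 + 0 = 16

16 adjacent swaps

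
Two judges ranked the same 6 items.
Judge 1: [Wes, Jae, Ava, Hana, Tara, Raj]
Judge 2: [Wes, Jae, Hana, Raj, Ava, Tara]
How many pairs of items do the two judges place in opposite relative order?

3

Assign each item its position (1..6) in the first ordering, then rewrite the second ordering as that position sequence:
positions: Wes→1, Jae→2, Ava→3, Hana→4, Tara→5, Raj→6
second ordering as positions: [1, 2, 4, 6, 3, 5]
Discordant pairs = inversions in this position sequence.
1: 0
2: 0
4: 3 → 1
6: 3, 5 → 2
3: 0
5: 0
Total: 0 + 0 + 1 + 2 + 0 + 0 = 3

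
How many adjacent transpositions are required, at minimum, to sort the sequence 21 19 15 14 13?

10 adjacent swaps

Each adjacent swap fixes exactly one inversion, so the minimum swap count equals the number of inversions.
Count inversions — for each element, later elements that are smaller:
21: 19, 15, 14, 13 → 4
19: 15, 14, 13 → 3
15: 14, 13 → 2
14: 13 → 1
13: none → 0
Total inversions: 4 + 3 + 2 + 1 + 0 = 10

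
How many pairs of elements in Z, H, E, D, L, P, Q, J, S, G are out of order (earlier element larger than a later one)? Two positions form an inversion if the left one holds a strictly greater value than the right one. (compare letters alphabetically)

Count, for each position, how many later elements it exceeds:
Z: 9
H: 3
E: 1
D: 0
L: 2
P: 2
Q: 2
J: 1
S: 1
G: 0
Sum: 9 + 3 + 1 + 0 + 2 + 2 + 2 + 1 + 1 + 0 = 21

21 out-of-order pairs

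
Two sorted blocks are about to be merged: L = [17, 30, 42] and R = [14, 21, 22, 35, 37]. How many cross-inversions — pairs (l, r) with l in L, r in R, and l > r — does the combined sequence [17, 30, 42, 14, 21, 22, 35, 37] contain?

9

For each element r of the right run, count left-run elements greater than r:
r = 14: 17, 30, 42 → 3
r = 21: 30, 42 → 2
r = 22: 30, 42 → 2
r = 35: 42 → 1
r = 37: 42 → 1
Cross-inversions: 3 + 2 + 2 + 1 + 1 = 9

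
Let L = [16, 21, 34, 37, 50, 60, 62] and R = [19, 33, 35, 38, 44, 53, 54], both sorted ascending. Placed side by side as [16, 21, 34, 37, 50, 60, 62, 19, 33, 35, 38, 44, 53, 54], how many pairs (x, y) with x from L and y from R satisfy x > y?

Take each right-half value and tally the left-half values above it:
r = 19: 21, 34, 37, 50, 60, 62 → 6
r = 33: 34, 37, 50, 60, 62 → 5
r = 35: 37, 50, 60, 62 → 4
r = 38: 50, 60, 62 → 3
r = 44: 50, 60, 62 → 3
r = 53: 60, 62 → 2
r = 54: 60, 62 → 2
Cross-inversions: 6 + 5 + 4 + 3 + 3 + 2 + 2 = 25

25 split inversions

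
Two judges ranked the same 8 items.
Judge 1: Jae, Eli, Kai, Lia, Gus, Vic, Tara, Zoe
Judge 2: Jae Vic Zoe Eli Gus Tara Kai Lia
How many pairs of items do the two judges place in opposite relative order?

13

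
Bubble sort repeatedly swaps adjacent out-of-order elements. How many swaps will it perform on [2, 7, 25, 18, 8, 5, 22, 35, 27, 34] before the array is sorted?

Adjacent swaps: 10

Each adjacent swap fixes exactly one inversion, so the minimum swap count equals the number of inversions.
Count inversions — for each element, later elements that are smaller:
2: none → 0
7: 5 → 1
25: 18, 8, 5, 22 → 4
18: 8, 5 → 2
8: 5 → 1
5: none → 0
22: none → 0
35: 27, 34 → 2
27: none → 0
34: none → 0
Total inversions: 0 + 1 + 4 + 2 + 1 + 0 + 0 + 2 + 0 + 0 = 10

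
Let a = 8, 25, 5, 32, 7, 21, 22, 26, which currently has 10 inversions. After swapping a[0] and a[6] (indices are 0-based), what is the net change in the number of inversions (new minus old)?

+3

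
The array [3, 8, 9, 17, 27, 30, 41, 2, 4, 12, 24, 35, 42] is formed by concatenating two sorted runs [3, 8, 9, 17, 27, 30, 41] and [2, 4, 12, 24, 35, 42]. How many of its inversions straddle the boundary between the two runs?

Count, for every r in R, how many entries of L exceed r:
r = 2: 3, 8, 9, 17, 27, 30, 41 → 7
r = 4: 8, 9, 17, 27, 30, 41 → 6
r = 12: 17, 27, 30, 41 → 4
r = 24: 27, 30, 41 → 3
r = 35: 41 → 1
r = 42: none → 0
Cross-inversions: 7 + 6 + 4 + 3 + 1 + 0 = 21

21 split inversions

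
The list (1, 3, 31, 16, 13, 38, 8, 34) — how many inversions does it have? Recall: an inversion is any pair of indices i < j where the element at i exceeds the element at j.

There are 8 out-of-order pairs.

Element-by-element contributions:
1: 0
3: 0
31: 3
16: 2
13: 1
38: 2
8: 0
34: 0
Sum: 0 + 0 + 3 + 2 + 1 + 2 + 0 + 0 = 8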